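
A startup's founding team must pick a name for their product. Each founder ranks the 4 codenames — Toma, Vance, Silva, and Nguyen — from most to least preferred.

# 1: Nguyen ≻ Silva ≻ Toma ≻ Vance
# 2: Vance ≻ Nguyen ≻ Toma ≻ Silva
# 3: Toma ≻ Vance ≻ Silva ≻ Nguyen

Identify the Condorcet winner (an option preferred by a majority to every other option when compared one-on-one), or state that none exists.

No Condorcet winner

Head-to-head results (3 voters total):
Toma vs Vance: Toma wins 2–1.
Toma vs Silva: Toma wins 2–1.
Toma vs Nguyen: Nguyen wins 2–1.
Vance vs Silva: Vance wins 2–1.
Vance vs Nguyen: Vance wins 2–1.
Silva vs Nguyen: Nguyen wins 2–1.
No candidate beats all others: Toma beats Vance beats Nguyen beats Toma, a majority cycle.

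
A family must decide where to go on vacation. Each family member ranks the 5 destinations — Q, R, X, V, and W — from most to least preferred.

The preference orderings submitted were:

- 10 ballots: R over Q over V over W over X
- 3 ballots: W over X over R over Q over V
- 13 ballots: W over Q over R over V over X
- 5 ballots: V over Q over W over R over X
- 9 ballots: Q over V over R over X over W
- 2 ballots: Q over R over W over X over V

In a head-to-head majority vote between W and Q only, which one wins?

Ballots ranking W above Q: 3+13 = 16.
Ballots ranking Q above W: 10+5+9+2 = 26.
Q wins the head-to-head, 26–16.

Q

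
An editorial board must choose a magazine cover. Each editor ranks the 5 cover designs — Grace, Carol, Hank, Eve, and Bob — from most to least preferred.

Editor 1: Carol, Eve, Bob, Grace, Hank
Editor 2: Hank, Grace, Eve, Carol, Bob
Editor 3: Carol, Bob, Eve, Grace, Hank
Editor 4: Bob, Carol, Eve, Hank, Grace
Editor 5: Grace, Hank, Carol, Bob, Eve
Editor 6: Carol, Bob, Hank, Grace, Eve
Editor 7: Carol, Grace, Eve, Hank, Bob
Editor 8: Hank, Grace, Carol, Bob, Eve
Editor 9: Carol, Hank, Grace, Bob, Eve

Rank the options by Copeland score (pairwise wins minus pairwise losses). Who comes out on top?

Pairwise results:
  Grace vs Carol: Carol wins 6–3.
  Grace vs Hank: Hank wins 5–4.
  Grace vs Eve: Grace wins 6–3.
  Grace vs Bob: Grace wins 5–4.
  Carol vs Hank: Carol wins 6–3.
  Carol vs Eve: Carol wins 8–1.
  Carol vs Bob: Carol wins 8–1.
  Hank vs Eve: Hank wins 5–4.
  Hank vs Bob: Hank wins 5–4.
  Eve vs Bob: Bob wins 6–3.
Copeland scores (wins − losses):
  Grace: 2 − 2 = 0
  Carol: 4 − 0 = 4
  Hank: 3 − 1 = 2
  Eve: 0 − 4 = -4
  Bob: 1 − 3 = -2
Carol has the best Copeland score.

Carol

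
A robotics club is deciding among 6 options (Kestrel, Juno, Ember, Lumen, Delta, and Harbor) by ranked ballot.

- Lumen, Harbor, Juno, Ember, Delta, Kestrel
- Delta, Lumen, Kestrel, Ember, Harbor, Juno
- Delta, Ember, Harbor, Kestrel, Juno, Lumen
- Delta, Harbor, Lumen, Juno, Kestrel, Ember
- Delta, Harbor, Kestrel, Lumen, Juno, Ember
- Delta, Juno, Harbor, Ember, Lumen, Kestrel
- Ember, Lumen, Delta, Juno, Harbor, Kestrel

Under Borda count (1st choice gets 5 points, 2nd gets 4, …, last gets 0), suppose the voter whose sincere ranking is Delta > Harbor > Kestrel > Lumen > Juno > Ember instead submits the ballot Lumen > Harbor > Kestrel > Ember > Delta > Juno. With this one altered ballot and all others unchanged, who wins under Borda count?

Delta

Borda totals with the altered ballot: Kestrel 9, Juno 12, Ember 17, Lumen 22, Delta 25, Harbor 20.
The winner is unchanged: still Delta.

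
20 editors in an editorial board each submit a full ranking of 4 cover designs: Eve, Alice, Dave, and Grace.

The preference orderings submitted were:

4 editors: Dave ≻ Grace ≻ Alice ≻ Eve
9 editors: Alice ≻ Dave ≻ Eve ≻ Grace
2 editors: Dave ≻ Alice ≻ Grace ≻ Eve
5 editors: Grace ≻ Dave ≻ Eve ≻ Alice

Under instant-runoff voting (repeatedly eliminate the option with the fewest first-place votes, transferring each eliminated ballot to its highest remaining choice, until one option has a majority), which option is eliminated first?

Round 1: Alice 9, Dave 6, Grace 5, Eve 0. Eve has the fewest and is eliminated.
Round 2: Alice 9, Dave 6, Grace 5. Grace has the fewest and is eliminated.
Round 3: Dave 11, Alice 9. Dave has a majority.

Eve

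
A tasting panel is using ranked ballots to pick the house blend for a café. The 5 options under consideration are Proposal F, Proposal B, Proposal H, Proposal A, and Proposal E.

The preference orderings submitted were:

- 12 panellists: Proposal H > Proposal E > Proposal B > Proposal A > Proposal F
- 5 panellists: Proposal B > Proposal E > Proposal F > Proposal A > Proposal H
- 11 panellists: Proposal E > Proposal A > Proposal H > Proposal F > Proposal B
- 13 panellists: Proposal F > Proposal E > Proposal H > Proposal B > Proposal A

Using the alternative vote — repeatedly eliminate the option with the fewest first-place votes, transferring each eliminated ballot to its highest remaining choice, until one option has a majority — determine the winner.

Proposal E

Round 1: Proposal F 13, Proposal H 12, Proposal E 11, Proposal B 5, Proposal A 0. Proposal A has the fewest and is eliminated.
Round 2: Proposal F 13, Proposal H 12, Proposal E 11, Proposal B 5. Proposal B has the fewest and is eliminated.
Round 3: Proposal E 16, Proposal F 13, Proposal H 12. Proposal H has the fewest and is eliminated.
Round 4: Proposal E 28, Proposal F 13. Proposal E has a majority.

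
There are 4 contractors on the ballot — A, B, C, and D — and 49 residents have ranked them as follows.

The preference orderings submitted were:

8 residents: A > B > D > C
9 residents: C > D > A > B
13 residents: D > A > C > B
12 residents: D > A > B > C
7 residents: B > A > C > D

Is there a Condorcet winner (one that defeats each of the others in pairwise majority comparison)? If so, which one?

D

Head-to-head results (49 voters total):
A vs B: A wins 42–7.
A vs C: A wins 40–9.
A vs D: D wins 34–15.
B vs C: B wins 27–22.
B vs D: D wins 34–15.
C vs D: D wins 33–16.
D beats each rival — A (34–15), B (34–15), C (33–16) — so D is the Condorcet winner.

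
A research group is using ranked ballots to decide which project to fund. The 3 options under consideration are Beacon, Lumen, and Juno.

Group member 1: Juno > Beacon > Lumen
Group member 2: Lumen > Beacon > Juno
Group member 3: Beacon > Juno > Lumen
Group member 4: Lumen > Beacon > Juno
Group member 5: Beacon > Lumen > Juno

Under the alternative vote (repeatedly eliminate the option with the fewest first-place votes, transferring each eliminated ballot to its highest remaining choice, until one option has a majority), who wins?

Round 1: Beacon 2, Lumen 2, Juno 1. Juno has the fewest and is eliminated.
Round 2: Beacon 3, Lumen 2. Beacon has a majority.

Beacon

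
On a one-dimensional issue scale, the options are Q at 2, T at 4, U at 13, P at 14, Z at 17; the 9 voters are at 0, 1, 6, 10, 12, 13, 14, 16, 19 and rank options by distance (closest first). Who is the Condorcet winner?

With single-peaked preferences on a line, the Condorcet winner is the candidate closest to the median voter.
The median voter (position 12) is closest to U at 13.
Check: U vs T — voters closer to U: 6 of 9.

U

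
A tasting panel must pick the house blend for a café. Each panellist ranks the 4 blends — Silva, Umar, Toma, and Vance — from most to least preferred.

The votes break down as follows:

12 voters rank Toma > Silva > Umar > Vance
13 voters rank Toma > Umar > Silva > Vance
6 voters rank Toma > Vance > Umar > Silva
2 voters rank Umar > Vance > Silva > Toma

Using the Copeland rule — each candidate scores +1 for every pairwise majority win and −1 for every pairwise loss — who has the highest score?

Toma

Pairwise results:
  Silva vs Umar: Umar wins 21–12.
  Silva vs Toma: Toma wins 31–2.
  Silva vs Vance: Silva wins 25–8.
  Umar vs Toma: Toma wins 31–2.
  Umar vs Vance: Umar wins 27–6.
  Toma vs Vance: Toma wins 31–2.
Copeland scores (wins − losses):
  Silva: 1 − 2 = -1
  Umar: 2 − 1 = 1
  Toma: 3 − 0 = 3
  Vance: 0 − 3 = -3
Toma has the best Copeland score.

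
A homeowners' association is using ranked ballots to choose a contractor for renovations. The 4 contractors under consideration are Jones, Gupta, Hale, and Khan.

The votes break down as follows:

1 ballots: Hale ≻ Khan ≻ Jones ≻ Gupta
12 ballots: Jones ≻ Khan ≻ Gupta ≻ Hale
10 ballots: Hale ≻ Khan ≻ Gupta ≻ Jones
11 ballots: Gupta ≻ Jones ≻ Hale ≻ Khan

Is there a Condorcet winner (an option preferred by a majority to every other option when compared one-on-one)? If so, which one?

Head-to-head results (34 voters total):
Jones vs Gupta: Gupta wins 21–13.
Jones vs Hale: Jones wins 23–11.
Jones vs Khan: Jones wins 23–11.
Gupta vs Hale: Gupta wins 23–11.
Gupta vs Khan: Khan wins 23–11.
Hale vs Khan: Hale wins 22–12.
No candidate beats all others: Jones beats Khan beats Gupta beats Jones, a majority cycle.

No Condorcet winner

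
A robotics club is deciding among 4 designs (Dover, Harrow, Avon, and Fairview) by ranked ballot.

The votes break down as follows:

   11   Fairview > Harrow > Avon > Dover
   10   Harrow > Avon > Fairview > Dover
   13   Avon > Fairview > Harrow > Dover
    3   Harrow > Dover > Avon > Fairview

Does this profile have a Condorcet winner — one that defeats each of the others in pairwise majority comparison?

No

Head-to-head results (37 voters total):
Dover vs Harrow: Harrow wins 37–0.
Dover vs Avon: Avon wins 34–3.
Dover vs Fairview: Fairview wins 34–3.
Harrow vs Avon: Harrow wins 24–13.
Harrow vs Fairview: Fairview wins 24–13.
Avon vs Fairview: Avon wins 26–11.
No candidate beats all others: Harrow beats Avon beats Fairview beats Harrow, a majority cycle.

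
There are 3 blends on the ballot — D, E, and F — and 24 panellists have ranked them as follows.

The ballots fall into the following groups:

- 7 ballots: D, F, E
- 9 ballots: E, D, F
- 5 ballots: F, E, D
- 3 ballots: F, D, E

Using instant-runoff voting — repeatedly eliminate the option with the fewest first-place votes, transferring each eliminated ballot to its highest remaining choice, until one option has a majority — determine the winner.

Round 1: E 9, F 8, D 7. D has the fewest and is eliminated.
Round 2: F 15, E 9. F has a majority.

F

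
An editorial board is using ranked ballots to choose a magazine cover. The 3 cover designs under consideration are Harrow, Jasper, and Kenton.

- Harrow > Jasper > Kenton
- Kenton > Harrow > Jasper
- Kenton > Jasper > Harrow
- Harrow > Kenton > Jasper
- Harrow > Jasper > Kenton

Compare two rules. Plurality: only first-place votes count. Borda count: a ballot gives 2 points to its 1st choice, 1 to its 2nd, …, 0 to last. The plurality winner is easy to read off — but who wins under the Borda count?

Harrow

Plurality first-place counts: Harrow 3, Jasper 0, Kenton 2 → Harrow.
Borda totals: Harrow 7, Jasper 3, Kenton 5 → Harrow.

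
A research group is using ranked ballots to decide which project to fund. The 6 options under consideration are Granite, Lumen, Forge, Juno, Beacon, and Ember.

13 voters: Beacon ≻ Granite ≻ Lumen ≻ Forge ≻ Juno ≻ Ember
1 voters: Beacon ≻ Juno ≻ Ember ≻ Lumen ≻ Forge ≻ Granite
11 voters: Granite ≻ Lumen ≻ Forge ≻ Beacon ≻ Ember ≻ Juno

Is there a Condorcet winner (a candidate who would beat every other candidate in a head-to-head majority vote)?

Yes

Head-to-head results (25 voters total):
Granite vs Lumen: Granite wins 24–1.
Granite vs Forge: Granite wins 24–1.
Granite vs Juno: Granite wins 24–1.
Granite vs Beacon: Beacon wins 14–11.
Granite vs Ember: Granite wins 24–1.
Lumen vs Forge: Lumen wins 25–0.
Lumen vs Juno: Lumen wins 24–1.
Lumen vs Beacon: Beacon wins 14–11.
Lumen vs Ember: Lumen wins 24–1.
Forge vs Juno: Forge wins 24–1.
Forge vs Beacon: Beacon wins 14–11.
Forge vs Ember: Forge wins 24–1.
Juno vs Beacon: Beacon wins 25–0.
Juno vs Ember: Juno wins 14–11.
Beacon vs Ember: Beacon wins 25–0.
Beacon beats each rival — Granite (14–11), Lumen (14–11), Forge (14–11), Juno (25–0), Ember (25–0) — so Beacon is the Condorcet winner.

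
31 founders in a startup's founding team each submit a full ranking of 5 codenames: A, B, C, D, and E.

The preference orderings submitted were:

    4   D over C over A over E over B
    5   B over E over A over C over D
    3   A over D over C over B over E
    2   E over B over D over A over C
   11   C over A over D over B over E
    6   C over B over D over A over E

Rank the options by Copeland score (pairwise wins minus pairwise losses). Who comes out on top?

Pairwise results:
  A vs B: A wins 18–13.
  A vs C: C wins 21–10.
  A vs D: A wins 19–12.
  A vs E: A wins 24–7.
  B vs C: C wins 24–7.
  B vs D: D wins 18–13.
  B vs E: B wins 25–6.
  C vs D: C wins 22–9.
  C vs E: C wins 24–7.
  D vs E: D wins 24–7.
Copeland scores (wins − losses):
  A: 3 − 1 = 2
  B: 1 − 3 = -2
  C: 4 − 0 = 4
  D: 2 − 2 = 0
  E: 0 − 4 = -4
C has the best Copeland score.

C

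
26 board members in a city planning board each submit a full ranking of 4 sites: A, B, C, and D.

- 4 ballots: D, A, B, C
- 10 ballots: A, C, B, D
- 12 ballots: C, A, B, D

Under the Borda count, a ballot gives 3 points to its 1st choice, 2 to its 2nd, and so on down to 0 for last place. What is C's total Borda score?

Borda scores:
  A: 4·2 + 10·3 + 12·2 = 62
  B: 4·1 + 10·1 + 12·1 = 26
  C: 4·0 + 10·2 + 12·3 = 56
  D: 4·3 + 10·0 + 12·0 = 12

56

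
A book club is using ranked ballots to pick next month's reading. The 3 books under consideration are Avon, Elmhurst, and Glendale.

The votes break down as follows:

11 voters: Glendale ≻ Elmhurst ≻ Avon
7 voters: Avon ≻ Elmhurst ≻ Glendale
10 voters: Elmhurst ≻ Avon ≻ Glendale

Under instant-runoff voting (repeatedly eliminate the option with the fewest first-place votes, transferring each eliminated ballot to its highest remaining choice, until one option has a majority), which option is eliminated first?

Round 1: Glendale 11, Elmhurst 10, Avon 7. Avon has the fewest and is eliminated.
Round 2: Elmhurst 17, Glendale 11. Elmhurst has a majority.

Avon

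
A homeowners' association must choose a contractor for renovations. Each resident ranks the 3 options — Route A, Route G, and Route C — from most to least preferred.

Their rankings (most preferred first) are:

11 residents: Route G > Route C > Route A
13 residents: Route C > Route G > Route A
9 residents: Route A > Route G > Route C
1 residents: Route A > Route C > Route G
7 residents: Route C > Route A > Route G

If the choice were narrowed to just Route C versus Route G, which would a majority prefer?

Ballots ranking Route C above Route G: 13+1+7 = 21.
Ballots ranking Route G above Route C: 11+9 = 20.
Route C wins the head-to-head, 21–20.

Route C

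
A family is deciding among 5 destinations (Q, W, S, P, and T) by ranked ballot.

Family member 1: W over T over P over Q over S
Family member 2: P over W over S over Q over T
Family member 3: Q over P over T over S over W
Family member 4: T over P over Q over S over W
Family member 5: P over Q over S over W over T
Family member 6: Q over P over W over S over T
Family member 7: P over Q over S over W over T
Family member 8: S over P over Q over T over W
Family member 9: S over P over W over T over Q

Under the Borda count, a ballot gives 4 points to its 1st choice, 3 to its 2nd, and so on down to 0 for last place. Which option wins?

P

Borda scores:
  Q: 1 + 1 + 4 + 2 + 3 + 4 + 3 + 2 + 0 = 20
  W: 4 + 3 + 0 + 0 + 1 + 2 + 1 + 0 + 2 = 13
  S: 0 + 2 + 1 + 1 + 2 + 1 + 2 + 4 + 4 = 17
  P: 2 + 4 + 3 + 3 + 4 + 3 + 4 + 3 + 3 = 29
  T: 3 + 0 + 2 + 4 + 0 + 0 + 0 + 1 + 1 = 11
P has the highest total.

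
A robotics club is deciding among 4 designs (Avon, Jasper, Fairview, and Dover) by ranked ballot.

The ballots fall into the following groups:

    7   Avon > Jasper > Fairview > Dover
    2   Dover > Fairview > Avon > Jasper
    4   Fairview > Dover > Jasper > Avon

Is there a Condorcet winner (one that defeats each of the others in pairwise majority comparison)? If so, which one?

Avon

Head-to-head results (13 voters total):
Avon vs Jasper: Avon wins 9–4.
Avon vs Fairview: Avon wins 7–6.
Avon vs Dover: Avon wins 7–6.
Jasper vs Fairview: Jasper wins 7–6.
Jasper vs Dover: Jasper wins 7–6.
Fairview vs Dover: Fairview wins 11–2.
Avon beats each rival — Jasper (9–4), Fairview (7–6), Dover (7–6) — so Avon is the Condorcet winner.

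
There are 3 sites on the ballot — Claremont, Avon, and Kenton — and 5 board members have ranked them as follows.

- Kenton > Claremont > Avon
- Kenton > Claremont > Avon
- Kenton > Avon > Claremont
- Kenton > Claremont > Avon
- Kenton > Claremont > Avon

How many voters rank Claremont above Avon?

4

Ballots ranking Claremont above Avon: 4.
Ballots ranking Avon above Claremont: 1.
So 4 of 5 voters prefer Claremont to Avon.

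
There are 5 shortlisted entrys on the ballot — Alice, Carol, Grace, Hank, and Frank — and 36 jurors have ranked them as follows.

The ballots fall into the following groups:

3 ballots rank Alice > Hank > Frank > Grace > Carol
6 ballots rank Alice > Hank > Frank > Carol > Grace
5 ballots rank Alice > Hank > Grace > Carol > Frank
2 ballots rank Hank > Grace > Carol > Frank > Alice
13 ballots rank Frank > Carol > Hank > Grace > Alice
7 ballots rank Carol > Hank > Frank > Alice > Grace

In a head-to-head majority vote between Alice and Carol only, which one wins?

Carol

Ballots ranking Alice above Carol: 3+6+5 = 14.
Ballots ranking Carol above Alice: 2+13+7 = 22.
Carol wins the head-to-head, 22–14.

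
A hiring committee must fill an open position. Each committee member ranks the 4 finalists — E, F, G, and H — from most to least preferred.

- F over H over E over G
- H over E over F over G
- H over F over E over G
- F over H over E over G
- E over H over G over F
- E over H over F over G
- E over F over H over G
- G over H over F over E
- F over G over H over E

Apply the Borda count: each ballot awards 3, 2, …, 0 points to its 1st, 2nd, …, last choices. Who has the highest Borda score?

H

Borda scores:
  E: 1 + 2 + 1 + 1 + 3 + 3 + 3 + 0 + 0 = 14
  F: 3 + 1 + 2 + 3 + 0 + 1 + 2 + 1 + 3 = 16
  G: 0 + 0 + 0 + 0 + 1 + 0 + 0 + 3 + 2 = 6
  H: 2 + 3 + 3 + 2 + 2 + 2 + 1 + 2 + 1 = 18
H has the highest total.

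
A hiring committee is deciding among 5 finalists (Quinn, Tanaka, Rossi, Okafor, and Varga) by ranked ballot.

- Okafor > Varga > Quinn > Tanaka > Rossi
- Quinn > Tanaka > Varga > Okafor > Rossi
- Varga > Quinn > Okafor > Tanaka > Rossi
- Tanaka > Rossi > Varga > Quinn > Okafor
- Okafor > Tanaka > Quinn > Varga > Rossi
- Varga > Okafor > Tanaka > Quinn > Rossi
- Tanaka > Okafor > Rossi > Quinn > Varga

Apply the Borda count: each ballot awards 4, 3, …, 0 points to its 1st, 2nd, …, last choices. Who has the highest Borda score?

Borda scores:
  Quinn: 2 + 4 + 3 + 1 + 2 + 1 + 1 = 14
  Tanaka: 1 + 3 + 1 + 4 + 3 + 2 + 4 = 18
  Rossi: 0 + 0 + 0 + 3 + 0 + 0 + 2 = 5
  Okafor: 4 + 1 + 2 + 0 + 4 + 3 + 3 = 17
  Varga: 3 + 2 + 4 + 2 + 1 + 4 + 0 = 16
Tanaka has the highest total.

Tanaka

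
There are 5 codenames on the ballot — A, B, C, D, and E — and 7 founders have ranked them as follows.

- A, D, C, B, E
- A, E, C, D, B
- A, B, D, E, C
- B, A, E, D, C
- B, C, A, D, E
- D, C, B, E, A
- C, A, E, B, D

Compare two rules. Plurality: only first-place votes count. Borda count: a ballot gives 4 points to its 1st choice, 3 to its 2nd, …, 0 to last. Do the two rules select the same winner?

Plurality first-place counts: A 3, B 2, C 1, D 1, E 0 → A.
Borda totals: A 20, B 15, C 14, D 12, E 9 → A.
The two rules agree on A.

Yes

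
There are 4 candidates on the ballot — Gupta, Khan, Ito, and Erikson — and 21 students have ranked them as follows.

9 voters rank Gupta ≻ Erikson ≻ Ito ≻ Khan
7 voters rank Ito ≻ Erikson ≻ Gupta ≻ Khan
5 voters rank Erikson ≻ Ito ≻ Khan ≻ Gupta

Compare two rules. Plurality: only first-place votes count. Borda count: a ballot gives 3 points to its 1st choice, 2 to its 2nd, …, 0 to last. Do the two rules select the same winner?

Plurality first-place counts: Gupta 9, Khan 0, Ito 7, Erikson 5 → Gupta.
Borda totals: Gupta 34, Khan 5, Ito 40, Erikson 47 → Erikson.
The two rules disagree: plurality picks Gupta, Borda picks Erikson.

No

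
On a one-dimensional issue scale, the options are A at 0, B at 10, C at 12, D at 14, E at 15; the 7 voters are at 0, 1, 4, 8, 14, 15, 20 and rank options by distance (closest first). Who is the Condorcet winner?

B

With single-peaked preferences on a line, the Condorcet winner is the candidate closest to the median voter.
The median voter (position 8) is closest to B at 10.
Check: B vs D — voters closer to B: 4 of 7.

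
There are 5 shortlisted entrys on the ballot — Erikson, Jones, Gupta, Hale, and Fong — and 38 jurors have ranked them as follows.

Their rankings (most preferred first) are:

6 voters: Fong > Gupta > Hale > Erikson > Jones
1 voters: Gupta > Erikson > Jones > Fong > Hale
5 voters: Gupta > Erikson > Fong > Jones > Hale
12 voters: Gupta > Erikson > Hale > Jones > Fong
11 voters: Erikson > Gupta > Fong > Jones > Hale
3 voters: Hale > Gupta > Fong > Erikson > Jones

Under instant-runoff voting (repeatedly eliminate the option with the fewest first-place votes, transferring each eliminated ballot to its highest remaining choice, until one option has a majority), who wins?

Round 1: Gupta 18, Erikson 11, Fong 6, Hale 3, Jones 0. Jones has the fewest and is eliminated.
Round 2: Gupta 18, Erikson 11, Fong 6, Hale 3. Hale has the fewest and is eliminated.
Round 3: Gupta 21, Erikson 11, Fong 6. Gupta has a majority.

Gupta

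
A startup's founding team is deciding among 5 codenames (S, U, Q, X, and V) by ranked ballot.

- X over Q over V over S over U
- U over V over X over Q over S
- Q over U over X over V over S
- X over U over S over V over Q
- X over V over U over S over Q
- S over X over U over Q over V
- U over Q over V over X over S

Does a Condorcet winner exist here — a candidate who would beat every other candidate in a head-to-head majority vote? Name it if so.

Head-to-head results (7 voters total):
S vs U: U wins 5–2.
S vs Q: Q wins 4–3.
S vs X: X wins 6–1.
S vs V: V wins 5–2.
U vs Q: U wins 5–2.
U vs X: X wins 4–3.
U vs V: U wins 5–2.
Q vs X: X wins 5–2.
Q vs V: Q wins 4–3.
X vs V: X wins 5–2.
X beats each rival — S (6–1), U (4–3), Q (5–2), V (5–2) — so X is the Condorcet winner.

X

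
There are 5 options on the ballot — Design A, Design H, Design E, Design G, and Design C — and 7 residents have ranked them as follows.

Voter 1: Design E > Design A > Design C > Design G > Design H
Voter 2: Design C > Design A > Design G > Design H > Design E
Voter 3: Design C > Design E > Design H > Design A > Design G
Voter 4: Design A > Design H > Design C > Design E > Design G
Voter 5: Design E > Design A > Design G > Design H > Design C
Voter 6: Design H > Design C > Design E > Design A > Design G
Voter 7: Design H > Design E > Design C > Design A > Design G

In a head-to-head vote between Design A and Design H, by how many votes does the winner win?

1

Ballots ranking Design A above Design H: 4.
Ballots ranking Design H above Design A: 3.
Design A wins 4–3, a margin of 1.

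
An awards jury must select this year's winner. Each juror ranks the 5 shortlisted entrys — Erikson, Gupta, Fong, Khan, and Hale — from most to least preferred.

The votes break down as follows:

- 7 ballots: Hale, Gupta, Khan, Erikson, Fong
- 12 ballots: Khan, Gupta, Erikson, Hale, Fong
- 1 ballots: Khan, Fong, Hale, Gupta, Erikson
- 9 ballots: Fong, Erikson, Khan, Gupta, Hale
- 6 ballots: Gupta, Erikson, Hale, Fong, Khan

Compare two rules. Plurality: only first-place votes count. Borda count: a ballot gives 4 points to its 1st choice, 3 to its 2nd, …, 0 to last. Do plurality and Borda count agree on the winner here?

No

Plurality first-place counts: Erikson 0, Gupta 6, Fong 9, Khan 13, Hale 7 → Khan.
Borda totals: Erikson 76, Gupta 91, Fong 45, Khan 84, Hale 54 → Gupta.
The two rules disagree: plurality picks Khan, Borda picks Gupta.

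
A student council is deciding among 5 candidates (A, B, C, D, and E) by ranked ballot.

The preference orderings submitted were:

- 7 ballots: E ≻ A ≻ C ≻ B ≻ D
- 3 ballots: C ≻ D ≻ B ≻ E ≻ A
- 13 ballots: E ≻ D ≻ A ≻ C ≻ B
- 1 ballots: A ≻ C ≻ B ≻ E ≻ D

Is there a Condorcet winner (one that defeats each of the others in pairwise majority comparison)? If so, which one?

E

Head-to-head results (24 voters total):
A vs B: A wins 21–3.
A vs C: A wins 21–3.
A vs D: D wins 16–8.
A vs E: E wins 23–1.
B vs C: C wins 24–0.
B vs D: D wins 16–8.
B vs E: E wins 20–4.
C vs D: D wins 13–11.
C vs E: E wins 20–4.
D vs E: E wins 21–3.
E beats each rival — A (23–1), B (20–4), C (20–4), D (21–3) — so E is the Condorcet winner.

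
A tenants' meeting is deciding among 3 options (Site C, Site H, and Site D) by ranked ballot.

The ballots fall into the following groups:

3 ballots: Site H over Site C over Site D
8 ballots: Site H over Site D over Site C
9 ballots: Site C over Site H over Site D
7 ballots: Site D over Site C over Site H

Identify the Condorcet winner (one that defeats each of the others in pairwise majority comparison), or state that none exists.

No Condorcet winner

Head-to-head results (27 voters total):
Site C vs Site H: Site C wins 16–11.
Site C vs Site D: Site D wins 15–12.
Site H vs Site D: Site H wins 20–7.
No candidate beats all others: Site C beats Site H beats Site D beats Site C, a majority cycle.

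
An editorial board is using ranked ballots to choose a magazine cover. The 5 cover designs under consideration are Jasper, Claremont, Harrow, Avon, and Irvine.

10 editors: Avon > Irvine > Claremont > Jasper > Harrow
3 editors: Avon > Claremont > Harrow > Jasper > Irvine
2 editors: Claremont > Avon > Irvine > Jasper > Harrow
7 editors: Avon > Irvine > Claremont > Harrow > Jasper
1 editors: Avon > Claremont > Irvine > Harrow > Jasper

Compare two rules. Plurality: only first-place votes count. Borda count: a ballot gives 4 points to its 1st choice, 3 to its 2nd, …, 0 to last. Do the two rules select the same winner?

Plurality first-place counts: Jasper 0, Claremont 2, Harrow 0, Avon 21, Irvine 0 → Avon.
Borda totals: Jasper 15, Claremont 54, Harrow 14, Avon 90, Irvine 57 → Avon.
The two rules agree on Avon.

Yes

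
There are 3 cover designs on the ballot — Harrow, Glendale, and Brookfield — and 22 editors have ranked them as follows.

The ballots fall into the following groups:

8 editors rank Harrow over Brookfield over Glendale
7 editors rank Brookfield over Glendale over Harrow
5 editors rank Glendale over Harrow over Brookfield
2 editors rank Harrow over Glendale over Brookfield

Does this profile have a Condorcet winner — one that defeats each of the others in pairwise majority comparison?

No

Head-to-head results (22 voters total):
Harrow vs Glendale: Glendale wins 12–10.
Harrow vs Brookfield: Harrow wins 15–7.
Glendale vs Brookfield: Brookfield wins 15–7.
No candidate beats all others: Harrow beats Brookfield beats Glendale beats Harrow, a majority cycle.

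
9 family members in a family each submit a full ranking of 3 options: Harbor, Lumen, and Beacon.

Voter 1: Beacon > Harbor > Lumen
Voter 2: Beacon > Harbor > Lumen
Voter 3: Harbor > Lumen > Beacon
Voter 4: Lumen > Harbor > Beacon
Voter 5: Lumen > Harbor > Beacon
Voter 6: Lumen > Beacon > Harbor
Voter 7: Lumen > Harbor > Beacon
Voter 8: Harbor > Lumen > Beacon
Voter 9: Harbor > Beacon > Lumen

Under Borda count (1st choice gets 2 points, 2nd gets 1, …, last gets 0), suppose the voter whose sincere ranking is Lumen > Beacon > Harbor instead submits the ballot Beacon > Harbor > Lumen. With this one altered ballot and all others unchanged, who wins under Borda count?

Harbor

Borda totals with the altered ballot: Harbor 12, Lumen 8, Beacon 7.
The winner is unchanged: still Harbor.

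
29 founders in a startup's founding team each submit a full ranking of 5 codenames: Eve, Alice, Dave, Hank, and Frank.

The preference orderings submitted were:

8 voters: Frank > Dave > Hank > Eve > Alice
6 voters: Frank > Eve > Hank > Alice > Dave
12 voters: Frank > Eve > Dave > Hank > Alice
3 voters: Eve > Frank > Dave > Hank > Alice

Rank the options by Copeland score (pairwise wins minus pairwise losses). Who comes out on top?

Pairwise results:
  Eve vs Alice: Eve wins 29–0.
  Eve vs Dave: Eve wins 21–8.
  Eve vs Hank: Eve wins 21–8.
  Eve vs Frank: Frank wins 26–3.
  Alice vs Dave: Dave wins 23–6.
  Alice vs Hank: Hank wins 29–0.
  Alice vs Frank: Frank wins 29–0.
  Dave vs Hank: Dave wins 23–6.
  Dave vs Frank: Frank wins 29–0.
  Hank vs Frank: Frank wins 29–0.
Copeland scores (wins − losses):
  Eve: 3 − 1 = 2
  Alice: 0 − 4 = -4
  Dave: 2 − 2 = 0
  Hank: 1 − 3 = -2
  Frank: 4 − 0 = 4
Frank has the best Copeland score.

Frank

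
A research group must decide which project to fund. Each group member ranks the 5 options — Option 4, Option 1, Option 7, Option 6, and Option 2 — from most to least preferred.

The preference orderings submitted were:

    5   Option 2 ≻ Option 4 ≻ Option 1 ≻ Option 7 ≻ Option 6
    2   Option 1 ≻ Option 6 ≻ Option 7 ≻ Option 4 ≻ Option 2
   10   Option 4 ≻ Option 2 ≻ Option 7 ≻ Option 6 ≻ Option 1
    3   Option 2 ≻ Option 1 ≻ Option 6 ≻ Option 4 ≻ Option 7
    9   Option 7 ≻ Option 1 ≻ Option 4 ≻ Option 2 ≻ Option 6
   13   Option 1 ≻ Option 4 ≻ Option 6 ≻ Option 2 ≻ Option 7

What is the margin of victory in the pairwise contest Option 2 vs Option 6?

12

Ballots ranking Option 2 above Option 6: 5+10+3+9 = 27.
Ballots ranking Option 6 above Option 2: 2+13 = 15.
Option 2 wins 27–15, a margin of 12.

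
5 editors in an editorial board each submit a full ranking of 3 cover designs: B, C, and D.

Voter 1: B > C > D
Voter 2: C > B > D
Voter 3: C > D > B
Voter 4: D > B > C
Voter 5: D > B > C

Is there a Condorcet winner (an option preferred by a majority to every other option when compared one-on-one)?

Head-to-head results (5 voters total):
B vs C: B wins 3–2.
B vs D: D wins 3–2.
C vs D: C wins 3–2.
No candidate beats all others: B beats C beats D beats B, a majority cycle.

No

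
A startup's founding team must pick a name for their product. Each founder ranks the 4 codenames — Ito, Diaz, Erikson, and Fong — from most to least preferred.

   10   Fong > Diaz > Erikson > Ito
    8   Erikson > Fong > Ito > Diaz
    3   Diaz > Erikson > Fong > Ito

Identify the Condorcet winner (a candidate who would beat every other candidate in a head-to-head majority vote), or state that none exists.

Head-to-head results (21 voters total):
Ito vs Diaz: Diaz wins 13–8.
Ito vs Erikson: Erikson wins 21–0.
Ito vs Fong: Fong wins 21–0.
Diaz vs Erikson: Diaz wins 13–8.
Diaz vs Fong: Fong wins 18–3.
Erikson vs Fong: Erikson wins 11–10.
No candidate beats all others: Diaz beats Erikson beats Fong beats Diaz, a majority cycle.

There is no Condorcet winner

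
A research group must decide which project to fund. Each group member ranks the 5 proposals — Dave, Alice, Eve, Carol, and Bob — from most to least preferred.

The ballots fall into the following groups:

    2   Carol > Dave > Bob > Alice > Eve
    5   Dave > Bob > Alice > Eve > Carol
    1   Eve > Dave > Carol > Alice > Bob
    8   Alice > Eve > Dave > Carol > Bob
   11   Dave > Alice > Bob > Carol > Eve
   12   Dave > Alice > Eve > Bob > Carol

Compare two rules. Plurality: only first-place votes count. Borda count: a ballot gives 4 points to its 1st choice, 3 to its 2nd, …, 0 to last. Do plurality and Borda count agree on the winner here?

Plurality first-place counts: Dave 28, Alice 8, Eve 1, Carol 2, Bob 0 → Dave.
Borda totals: Dave 137, Alice 114, Eve 57, Carol 29, Bob 53 → Dave.
The two rules agree on Dave.

Yes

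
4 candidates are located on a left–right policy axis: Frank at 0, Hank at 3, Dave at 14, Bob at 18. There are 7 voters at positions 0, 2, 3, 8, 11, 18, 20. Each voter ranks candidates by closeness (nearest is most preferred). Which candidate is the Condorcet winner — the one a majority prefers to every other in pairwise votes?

With single-peaked preferences on a line, the Condorcet winner is the candidate closest to the median voter.
The median voter (position 8) is closest to Hank at 3.
Check: Hank vs Bob — voters closer to Hank: 4 of 7.

Hank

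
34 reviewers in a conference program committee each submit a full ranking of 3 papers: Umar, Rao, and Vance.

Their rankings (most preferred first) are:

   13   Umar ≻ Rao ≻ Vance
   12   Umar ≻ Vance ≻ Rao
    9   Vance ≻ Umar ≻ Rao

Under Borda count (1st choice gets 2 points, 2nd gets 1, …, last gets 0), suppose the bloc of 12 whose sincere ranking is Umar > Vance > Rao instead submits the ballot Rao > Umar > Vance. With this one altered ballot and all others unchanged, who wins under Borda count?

Umar

Borda totals with the altered ballot: Umar 47, Rao 37, Vance 18.
The winner is unchanged: still Umar.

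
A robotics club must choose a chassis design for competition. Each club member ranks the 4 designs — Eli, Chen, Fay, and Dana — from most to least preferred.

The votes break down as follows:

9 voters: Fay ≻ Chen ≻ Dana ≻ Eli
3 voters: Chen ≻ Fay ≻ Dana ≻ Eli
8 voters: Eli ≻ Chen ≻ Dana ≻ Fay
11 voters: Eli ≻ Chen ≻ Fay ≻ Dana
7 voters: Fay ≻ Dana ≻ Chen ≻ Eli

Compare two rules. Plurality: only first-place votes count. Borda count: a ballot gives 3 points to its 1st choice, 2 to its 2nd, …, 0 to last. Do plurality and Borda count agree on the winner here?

No

Plurality first-place counts: Eli 19, Chen 3, Fay 16, Dana 0 → Eli.
Borda totals: Eli 57, Chen 72, Fay 65, Dana 34 → Chen.
The two rules disagree: plurality picks Eli, Borda picks Chen.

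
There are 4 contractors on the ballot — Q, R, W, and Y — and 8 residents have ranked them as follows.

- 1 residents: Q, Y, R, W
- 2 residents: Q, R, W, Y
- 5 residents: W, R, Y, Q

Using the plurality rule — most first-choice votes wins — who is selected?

W

First-place vote totals:
  Q: 3
  R: 0
  W: 5
  Y: 0
W has the most first-place votes.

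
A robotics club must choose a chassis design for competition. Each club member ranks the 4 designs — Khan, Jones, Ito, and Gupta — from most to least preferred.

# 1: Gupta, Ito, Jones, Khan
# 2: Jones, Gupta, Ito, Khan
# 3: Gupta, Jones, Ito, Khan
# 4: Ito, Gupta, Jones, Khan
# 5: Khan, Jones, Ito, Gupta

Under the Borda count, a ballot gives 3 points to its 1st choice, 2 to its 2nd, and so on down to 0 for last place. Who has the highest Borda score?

Gupta

Borda scores:
  Khan: 0 + 0 + 0 + 0 + 3 = 3
  Jones: 1 + 3 + 2 + 1 + 2 = 9
  Ito: 2 + 1 + 1 + 3 + 1 = 8
  Gupta: 3 + 2 + 3 + 2 + 0 = 10
Gupta has the highest total.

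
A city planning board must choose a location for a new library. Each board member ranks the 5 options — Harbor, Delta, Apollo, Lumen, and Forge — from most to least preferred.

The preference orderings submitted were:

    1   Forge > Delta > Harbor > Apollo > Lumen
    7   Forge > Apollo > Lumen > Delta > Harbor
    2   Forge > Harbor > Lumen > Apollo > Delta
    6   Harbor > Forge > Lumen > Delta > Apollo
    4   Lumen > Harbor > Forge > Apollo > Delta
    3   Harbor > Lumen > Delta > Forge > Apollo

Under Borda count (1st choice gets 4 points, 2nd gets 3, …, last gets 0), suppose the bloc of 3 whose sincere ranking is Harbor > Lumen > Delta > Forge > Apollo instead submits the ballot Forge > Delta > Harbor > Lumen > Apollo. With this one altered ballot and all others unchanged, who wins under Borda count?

Borda totals with the altered ballot: Harbor 50, Delta 25, Apollo 28, Lumen 49, Forge 78.
The winner is unchanged: still Forge.

Forge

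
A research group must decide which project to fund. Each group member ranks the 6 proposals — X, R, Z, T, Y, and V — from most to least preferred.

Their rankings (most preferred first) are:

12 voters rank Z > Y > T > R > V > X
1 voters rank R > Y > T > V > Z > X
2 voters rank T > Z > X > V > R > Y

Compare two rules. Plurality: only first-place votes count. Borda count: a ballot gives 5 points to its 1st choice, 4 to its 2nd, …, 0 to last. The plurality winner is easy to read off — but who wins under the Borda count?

Z

Plurality first-place counts: X 0, R 1, Z 12, T 2, Y 0, V 0 → Z.
Borda totals: X 6, R 31, Z 69, T 49, Y 52, V 18 → Z.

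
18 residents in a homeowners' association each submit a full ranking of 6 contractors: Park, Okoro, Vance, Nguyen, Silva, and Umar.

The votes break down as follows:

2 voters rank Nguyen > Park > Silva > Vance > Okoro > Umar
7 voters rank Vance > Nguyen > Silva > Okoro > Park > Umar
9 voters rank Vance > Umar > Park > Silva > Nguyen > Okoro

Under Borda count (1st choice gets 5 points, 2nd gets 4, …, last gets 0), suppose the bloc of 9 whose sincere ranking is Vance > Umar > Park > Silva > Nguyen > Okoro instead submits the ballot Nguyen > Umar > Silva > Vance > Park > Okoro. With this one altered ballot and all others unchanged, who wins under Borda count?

Borda totals with the altered ballot: Park 24, Okoro 16, Vance 57, Nguyen 83, Silva 54, Umar 36.
The switch changes the winner from Vance to Nguyen.

Nguyen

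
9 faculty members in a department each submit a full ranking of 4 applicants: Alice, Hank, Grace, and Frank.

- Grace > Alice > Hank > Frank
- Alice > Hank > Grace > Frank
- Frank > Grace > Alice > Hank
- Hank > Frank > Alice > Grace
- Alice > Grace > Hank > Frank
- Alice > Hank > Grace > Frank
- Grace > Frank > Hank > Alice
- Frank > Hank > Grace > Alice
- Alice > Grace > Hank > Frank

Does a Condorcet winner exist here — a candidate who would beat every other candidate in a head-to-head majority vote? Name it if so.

Head-to-head results (9 voters total):
Alice vs Hank: Alice wins 6–3.
Alice vs Grace: Alice wins 5–4.
Alice vs Frank: Alice wins 5–4.
Hank vs Grace: Grace wins 5–4.
Hank vs Frank: Hank wins 6–3.
Grace vs Frank: Grace wins 6–3.
Alice beats each rival — Hank (6–3), Grace (5–4), Frank (5–4) — so Alice is the Condorcet winner.

Alice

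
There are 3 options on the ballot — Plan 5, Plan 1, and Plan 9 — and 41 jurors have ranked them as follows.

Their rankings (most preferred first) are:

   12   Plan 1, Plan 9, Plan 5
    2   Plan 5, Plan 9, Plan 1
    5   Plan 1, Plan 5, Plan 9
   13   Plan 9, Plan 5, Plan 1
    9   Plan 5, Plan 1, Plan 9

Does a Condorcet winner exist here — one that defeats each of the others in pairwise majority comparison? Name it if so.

No Condorcet winner

Head-to-head results (41 voters total):
Plan 5 vs Plan 1: Plan 5 wins 24–17.
Plan 5 vs Plan 9: Plan 9 wins 25–16.
Plan 1 vs Plan 9: Plan 1 wins 26–15.
No candidate beats all others: Plan 5 beats Plan 1 beats Plan 9 beats Plan 5, a majority cycle.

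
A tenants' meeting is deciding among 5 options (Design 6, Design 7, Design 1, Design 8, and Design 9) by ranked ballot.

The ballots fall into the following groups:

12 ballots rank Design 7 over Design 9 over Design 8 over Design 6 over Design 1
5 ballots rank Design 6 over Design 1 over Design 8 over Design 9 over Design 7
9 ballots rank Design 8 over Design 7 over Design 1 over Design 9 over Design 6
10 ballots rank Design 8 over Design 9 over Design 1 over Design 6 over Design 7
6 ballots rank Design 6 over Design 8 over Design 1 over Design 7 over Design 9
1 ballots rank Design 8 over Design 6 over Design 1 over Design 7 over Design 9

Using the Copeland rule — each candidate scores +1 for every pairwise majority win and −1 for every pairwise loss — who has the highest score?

Pairwise results:
  Design 6 vs Design 7: Design 6 wins 22–21.
  Design 6 vs Design 1: Design 6 wins 24–19.
  Design 6 vs Design 8: Design 8 wins 32–11.
  Design 6 vs Design 9: Design 9 wins 31–12.
  Design 7 vs Design 1: Design 1 wins 22–21.
  Design 7 vs Design 8: Design 8 wins 31–12.
  Design 7 vs Design 9: Design 7 wins 28–15.
  Design 1 vs Design 8: Design 8 wins 38–5.
  Design 1 vs Design 9: Design 9 wins 22–21.
  Design 8 vs Design 9: Design 8 wins 31–12.
Copeland scores (wins − losses):
  Design 6: 2 − 2 = 0
  Design 7: 1 − 3 = -2
  Design 1: 1 − 3 = -2
  Design 8: 4 − 0 = 4
  Design 9: 2 − 2 = 0
Design 8 has the best Copeland score.

Design 8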